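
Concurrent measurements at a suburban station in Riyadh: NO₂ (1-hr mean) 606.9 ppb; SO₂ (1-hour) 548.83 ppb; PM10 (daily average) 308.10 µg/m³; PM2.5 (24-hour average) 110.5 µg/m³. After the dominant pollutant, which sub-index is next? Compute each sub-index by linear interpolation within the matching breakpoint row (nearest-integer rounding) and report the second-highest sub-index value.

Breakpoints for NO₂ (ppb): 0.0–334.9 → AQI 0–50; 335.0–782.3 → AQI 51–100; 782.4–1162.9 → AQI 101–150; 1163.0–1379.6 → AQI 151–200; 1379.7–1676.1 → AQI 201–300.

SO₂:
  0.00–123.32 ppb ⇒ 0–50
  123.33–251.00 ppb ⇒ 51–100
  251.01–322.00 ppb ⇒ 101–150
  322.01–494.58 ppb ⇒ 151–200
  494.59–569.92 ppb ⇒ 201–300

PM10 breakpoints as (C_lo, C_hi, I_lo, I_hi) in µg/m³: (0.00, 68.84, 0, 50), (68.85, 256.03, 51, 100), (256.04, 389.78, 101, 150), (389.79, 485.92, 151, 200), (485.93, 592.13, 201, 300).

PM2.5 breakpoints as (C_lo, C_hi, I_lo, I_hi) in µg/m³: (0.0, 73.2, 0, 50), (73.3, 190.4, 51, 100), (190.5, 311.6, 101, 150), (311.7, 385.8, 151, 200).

NO₂: 606.9 ∈ [335.0, 782.3] ↔ index [51, 100].
51 + (606.9−335.0)·(100−51)/(782.3−335.0) = 51 + 271.9·49/447.3 ≈ 80.79, so AQI = 81.
SO₂ 548.83: bracket 494.59–569.92 → index 201–300; slope 99/75.33, offset 54.24.
AQI = 201 + 99/75.33·54.24 ≈ 272.28 ⇒ 272.
PM10: 308.10 ∈ [256.04, 389.78] ↔ index [101, 150].
101 + (308.10−256.04)·(150−101)/(389.78−256.04) = 101 + 52.06·49/133.74 ≈ 120.07, so AQI = 120.
PM2.5 110.5: bracket 73.3–190.4 → index 51–100; slope 49/117.1, offset 37.2.
AQI = 51 + 49/117.1·37.2 ≈ 66.57 ⇒ 67.
Sub-indices: NO₂→81, SO₂→272, PM10→120, PM2.5→67. Ranked high→low: 272, 120, 81, 67. Second-highest sub-index = 120.

120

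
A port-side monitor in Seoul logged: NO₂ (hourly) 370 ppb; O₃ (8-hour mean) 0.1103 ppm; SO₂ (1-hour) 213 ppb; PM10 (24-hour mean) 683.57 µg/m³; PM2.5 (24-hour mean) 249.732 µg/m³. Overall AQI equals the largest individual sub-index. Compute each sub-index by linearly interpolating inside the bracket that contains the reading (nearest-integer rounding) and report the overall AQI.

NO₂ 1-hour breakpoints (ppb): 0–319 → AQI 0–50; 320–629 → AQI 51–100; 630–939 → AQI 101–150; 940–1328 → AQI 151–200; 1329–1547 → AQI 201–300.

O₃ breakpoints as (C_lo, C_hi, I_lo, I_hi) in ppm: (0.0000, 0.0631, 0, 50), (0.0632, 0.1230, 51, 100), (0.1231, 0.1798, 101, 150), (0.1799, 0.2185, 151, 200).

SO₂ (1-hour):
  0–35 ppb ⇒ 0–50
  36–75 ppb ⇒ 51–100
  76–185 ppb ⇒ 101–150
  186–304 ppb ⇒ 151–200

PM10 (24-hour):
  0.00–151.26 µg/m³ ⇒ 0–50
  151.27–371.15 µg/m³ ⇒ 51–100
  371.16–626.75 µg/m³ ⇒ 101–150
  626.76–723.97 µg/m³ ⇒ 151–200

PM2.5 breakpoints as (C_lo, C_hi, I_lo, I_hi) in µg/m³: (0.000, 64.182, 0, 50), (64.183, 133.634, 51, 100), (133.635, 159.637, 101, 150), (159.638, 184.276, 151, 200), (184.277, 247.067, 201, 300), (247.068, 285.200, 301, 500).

315

NO₂: row 320–629 (AQI 51–100). (100−51)·(370−320)/(629−320) + 51 = 49·50/309 + 51 ≈ 58.93 → 59.
O₃ 0.1103: bracket 0.0632–0.1230 → index 51–100; slope 49/0.0598, offset 0.0471.
AQI = 51 + 49/0.0598·0.0471 ≈ 89.59 ⇒ 90.
SO₂: 213 ∈ [186, 304] ↔ index [151, 200].
151 + (213−186)·(200−151)/(304−186) = 151 + 27·49/118 ≈ 162.21, so AQI = 162.
PM10: 683.57 lies in 626.76–723.97, so I_lo=151, I_hi=200, C_lo=626.76, C_hi=723.97.
(200−151)/(723.97−626.76) × (683.57−626.76) + 151 = 49/97.21 × 56.81 + 151 ≈ 179.64 → 180.
PM2.5: row 247.068–285.200 (AQI 301–500). (500−301)·(249.732−247.068)/(285.200−247.068) + 301 = 199·2.664/38.132 + 301 ≈ 314.90 → 315.
Sub-indices: NO₂→59, O₃→90, SO₂→162, PM10→180, PM2.5→315. Overall AQI = max = 315; dominant pollutant is PM2.5.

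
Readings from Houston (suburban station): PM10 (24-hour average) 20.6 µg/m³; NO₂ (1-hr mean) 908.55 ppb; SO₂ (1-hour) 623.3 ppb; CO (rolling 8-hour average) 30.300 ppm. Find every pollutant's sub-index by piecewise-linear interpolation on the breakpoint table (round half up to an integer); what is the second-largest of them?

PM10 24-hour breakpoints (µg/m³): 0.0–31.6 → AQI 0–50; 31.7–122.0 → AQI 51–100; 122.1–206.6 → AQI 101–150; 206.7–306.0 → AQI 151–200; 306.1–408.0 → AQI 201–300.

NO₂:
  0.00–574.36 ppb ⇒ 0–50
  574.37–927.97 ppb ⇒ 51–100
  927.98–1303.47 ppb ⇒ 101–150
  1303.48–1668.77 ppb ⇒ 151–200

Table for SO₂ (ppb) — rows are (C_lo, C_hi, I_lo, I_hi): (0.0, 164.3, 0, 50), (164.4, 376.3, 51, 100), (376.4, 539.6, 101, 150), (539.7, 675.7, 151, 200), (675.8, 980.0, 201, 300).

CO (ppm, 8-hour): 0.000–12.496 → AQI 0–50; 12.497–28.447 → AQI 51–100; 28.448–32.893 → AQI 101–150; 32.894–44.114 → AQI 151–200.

121

PM10 20.6: bracket 0.0–31.6 → index 0–50; slope 50/31.6, offset 20.6.
AQI = 0 + 50/31.6·20.6 ≈ 32.59 ⇒ 33.
NO₂: 908.55 ∈ [574.37, 927.97] ↔ index [51, 100].
51 + (908.55−574.37)·(100−51)/(927.97−574.37) = 51 + 334.18·49/353.60 ≈ 97.31, so AQI = 97.
SO₂: 623.3 lies in 539.7–675.7, so I_lo=151, I_hi=200, C_lo=539.7, C_hi=675.7.
(200−151)/(675.7−539.7) × (623.3−539.7) + 151 = 49/136.0 × 83.6 + 151 ≈ 181.12 → 181.
CO: 30.300 ∈ [28.448, 32.893] ↔ index [101, 150].
101 + (30.300−28.448)·(150−101)/(32.893−28.448) = 101 + 1.852·49/4.445 ≈ 121.42, so AQI = 121.
Sub-indices: PM10→33, NO₂→97, SO₂→181, CO→121. Ranked high→low: 181, 121, 97, 33. Second-highest sub-index = 121.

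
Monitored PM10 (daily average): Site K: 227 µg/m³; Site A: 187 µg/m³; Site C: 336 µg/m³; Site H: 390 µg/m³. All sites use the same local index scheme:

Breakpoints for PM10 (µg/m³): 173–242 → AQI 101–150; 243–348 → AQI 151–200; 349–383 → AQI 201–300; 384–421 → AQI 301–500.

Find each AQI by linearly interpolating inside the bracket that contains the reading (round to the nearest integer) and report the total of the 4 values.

Site K 227: bracket 173–242 → index 101–150; slope 49/69, offset 54.
AQI = 101 + 49/69·54 ≈ 139.35 ⇒ 139.
Site A: row 173–242 (AQI 101–150). (150−101)·(187−173)/(242−173) + 101 = 49·14/69 + 101 ≈ 110.94 → 111.
Site C: row 243–348 (AQI 151–200). (200−151)·(336−243)/(348−243) + 151 = 49·93/105 + 151 ≈ 194.40 → 194.
Site H: 390 lies in 384–421, so I_lo=301, I_hi=500, C_lo=384, C_hi=421.
(500−301)/(421−384) × (390−384) + 301 = 199/37 × 6 + 301 ≈ 333.27 → 333.
AQIs: Site K=139, Site A=111, Site C=194, Site H=333. Sum = 139 + 111 + 194 + 333 = 777.

777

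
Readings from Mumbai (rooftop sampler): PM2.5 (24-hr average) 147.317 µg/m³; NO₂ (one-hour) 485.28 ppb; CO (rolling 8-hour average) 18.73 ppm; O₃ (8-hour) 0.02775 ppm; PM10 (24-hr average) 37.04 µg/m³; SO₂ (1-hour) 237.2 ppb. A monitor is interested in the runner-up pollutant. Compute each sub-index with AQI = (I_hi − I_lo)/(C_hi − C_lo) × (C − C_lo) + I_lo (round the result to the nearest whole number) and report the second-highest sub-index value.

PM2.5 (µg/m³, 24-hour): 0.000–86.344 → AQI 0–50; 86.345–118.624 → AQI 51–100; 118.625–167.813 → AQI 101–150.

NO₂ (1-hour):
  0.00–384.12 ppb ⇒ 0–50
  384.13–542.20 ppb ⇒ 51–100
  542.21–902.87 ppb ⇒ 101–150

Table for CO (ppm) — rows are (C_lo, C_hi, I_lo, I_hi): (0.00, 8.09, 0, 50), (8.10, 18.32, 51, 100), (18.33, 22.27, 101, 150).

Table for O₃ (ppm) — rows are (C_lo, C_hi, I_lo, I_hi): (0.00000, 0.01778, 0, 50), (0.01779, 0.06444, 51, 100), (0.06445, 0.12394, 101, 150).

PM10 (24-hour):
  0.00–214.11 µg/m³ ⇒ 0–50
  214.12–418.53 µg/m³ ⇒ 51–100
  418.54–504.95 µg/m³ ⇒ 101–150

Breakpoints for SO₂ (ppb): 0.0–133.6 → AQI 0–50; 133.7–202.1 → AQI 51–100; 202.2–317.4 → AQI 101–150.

116

PM2.5 147.317: bracket 118.625–167.813 → index 101–150; slope 49/49.188, offset 28.692.
AQI = 101 + 49/49.188·28.692 ≈ 129.58 ⇒ 130.
NO₂ 485.28: bracket 384.13–542.20 → index 51–100; slope 49/158.07, offset 101.15.
AQI = 51 + 49/158.07·101.15 ≈ 82.36 ⇒ 82.
CO: row 18.33–22.27 (AQI 101–150). (150−101)·(18.73−18.33)/(22.27−18.33) + 101 = 49·0.40/3.94 + 101 ≈ 105.97 → 106.
O₃: 0.02775 lies in 0.01779–0.06444, so I_lo=51, I_hi=100, C_lo=0.01779, C_hi=0.06444.
(100−51)/(0.06444−0.01779) × (0.02775−0.01779) + 51 = 49/0.04665 × 0.00996 + 51 ≈ 61.46 → 61.
PM10 37.04: bracket 0.00–214.11 → index 0–50; slope 50/214.11, offset 37.04.
AQI = 0 + 50/214.11·37.04 ≈ 8.65 ⇒ 9.
SO₂: row 202.2–317.4 (AQI 101–150). (150−101)·(237.2−202.2)/(317.4−202.2) + 101 = 49·35.0/115.2 + 101 ≈ 115.89 → 116.
Sub-indices: PM2.5→130, NO₂→82, CO→106, O₃→61, PM10→9, SO₂→116. Ranked high→low: 130, 116, 106, 82, 61, 9. Second-highest sub-index = 116.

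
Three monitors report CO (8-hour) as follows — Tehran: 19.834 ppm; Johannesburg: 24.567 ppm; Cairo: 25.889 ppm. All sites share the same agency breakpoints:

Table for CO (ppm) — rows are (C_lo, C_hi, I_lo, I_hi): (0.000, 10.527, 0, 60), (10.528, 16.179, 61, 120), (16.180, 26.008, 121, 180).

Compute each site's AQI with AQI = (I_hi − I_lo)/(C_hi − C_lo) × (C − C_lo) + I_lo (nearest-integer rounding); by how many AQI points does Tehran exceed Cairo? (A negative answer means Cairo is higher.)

-36

Tehran: 19.834 ∈ [16.180, 26.008] ↔ index [121, 180].
121 + (19.834−16.180)·(180−121)/(26.008−16.180) = 121 + 3.654·59/9.828 ≈ 142.94, so AQI = 143.
Johannesburg: 24.567 ∈ [16.180, 26.008] ↔ index [121, 180].
121 + (24.567−16.180)·(180−121)/(26.008−16.180) = 121 + 8.387·59/9.828 ≈ 171.35, so AQI = 171.
Cairo 25.889: bracket 16.180–26.008 → index 121–180; slope 59/9.828, offset 9.709.
AQI = 121 + 59/9.828·9.709 ≈ 179.29 ⇒ 179.
AQIs: Tehran=143, Johannesburg=171, Cairo=179. Tehran (143) − Cairo (179) = -36.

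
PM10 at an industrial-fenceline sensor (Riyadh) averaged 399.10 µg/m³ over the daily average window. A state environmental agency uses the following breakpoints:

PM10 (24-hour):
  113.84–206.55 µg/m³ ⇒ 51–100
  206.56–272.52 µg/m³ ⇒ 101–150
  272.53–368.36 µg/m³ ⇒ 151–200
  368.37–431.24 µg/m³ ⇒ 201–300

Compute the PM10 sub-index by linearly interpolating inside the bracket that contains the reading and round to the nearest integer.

249

PM10: row 368.37–431.24 (AQI 201–300). (300−201)·(399.10−368.37)/(431.24−368.37) + 201 = 99·30.73/62.87 + 201 ≈ 249.39 → 249.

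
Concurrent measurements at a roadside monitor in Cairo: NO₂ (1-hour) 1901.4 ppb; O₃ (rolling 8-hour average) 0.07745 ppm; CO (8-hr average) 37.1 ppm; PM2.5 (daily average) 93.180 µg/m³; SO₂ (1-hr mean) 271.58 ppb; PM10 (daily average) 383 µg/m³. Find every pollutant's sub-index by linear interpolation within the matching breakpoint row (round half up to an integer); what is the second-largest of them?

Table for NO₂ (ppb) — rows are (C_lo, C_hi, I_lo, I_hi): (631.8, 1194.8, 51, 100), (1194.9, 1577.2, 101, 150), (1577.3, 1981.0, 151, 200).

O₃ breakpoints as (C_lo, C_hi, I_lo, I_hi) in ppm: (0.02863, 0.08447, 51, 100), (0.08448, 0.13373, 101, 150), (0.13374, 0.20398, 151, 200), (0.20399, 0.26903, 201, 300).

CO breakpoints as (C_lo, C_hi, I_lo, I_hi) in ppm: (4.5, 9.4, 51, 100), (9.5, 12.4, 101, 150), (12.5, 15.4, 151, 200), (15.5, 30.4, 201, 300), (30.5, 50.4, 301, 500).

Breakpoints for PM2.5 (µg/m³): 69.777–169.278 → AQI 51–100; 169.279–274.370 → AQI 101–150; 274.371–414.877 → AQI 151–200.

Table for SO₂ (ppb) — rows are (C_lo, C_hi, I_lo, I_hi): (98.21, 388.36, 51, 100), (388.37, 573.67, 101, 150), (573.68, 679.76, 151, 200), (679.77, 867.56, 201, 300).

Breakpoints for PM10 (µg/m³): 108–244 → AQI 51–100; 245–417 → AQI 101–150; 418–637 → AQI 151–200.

NO₂: 1901.4 ∈ [1577.3, 1981.0] ↔ index [151, 200].
151 + (1901.4−1577.3)·(200−151)/(1981.0−1577.3) = 151 + 324.1·49/403.7 ≈ 190.34, so AQI = 190.
O₃: row 0.02863–0.08447 (AQI 51–100). (100−51)·(0.07745−0.02863)/(0.08447−0.02863) + 51 = 49·0.04882/0.05584 + 51 ≈ 93.84 → 94.
CO: 37.1 ∈ [30.5, 50.4] ↔ index [301, 500].
301 + (37.1−30.5)·(500−301)/(50.4−30.5) = 301 + 6.6·199/19.9 ≈ 367.00, so AQI = 367.
PM2.5: row 69.777–169.278 (AQI 51–100). (100−51)·(93.180−69.777)/(169.278−69.777) + 51 = 49·23.403/99.501 + 51 ≈ 62.52 → 63.
SO₂: row 98.21–388.36 (AQI 51–100). (100−51)·(271.58−98.21)/(388.36−98.21) + 51 = 49·173.37/290.15 + 51 ≈ 80.28 → 80.
PM10: 383 lies in 245–417, so I_lo=101, I_hi=150, C_lo=245, C_hi=417.
(150−101)/(417−245) × (383−245) + 101 = 49/172 × 138 + 101 ≈ 140.31 → 140.
Sub-indices: NO₂→190, O₃→94, CO→367, PM2.5→63, SO₂→80, PM10→140. Ranked high→low: 367, 190, 140, 94, 80, 63. Second-highest sub-index = 190.

190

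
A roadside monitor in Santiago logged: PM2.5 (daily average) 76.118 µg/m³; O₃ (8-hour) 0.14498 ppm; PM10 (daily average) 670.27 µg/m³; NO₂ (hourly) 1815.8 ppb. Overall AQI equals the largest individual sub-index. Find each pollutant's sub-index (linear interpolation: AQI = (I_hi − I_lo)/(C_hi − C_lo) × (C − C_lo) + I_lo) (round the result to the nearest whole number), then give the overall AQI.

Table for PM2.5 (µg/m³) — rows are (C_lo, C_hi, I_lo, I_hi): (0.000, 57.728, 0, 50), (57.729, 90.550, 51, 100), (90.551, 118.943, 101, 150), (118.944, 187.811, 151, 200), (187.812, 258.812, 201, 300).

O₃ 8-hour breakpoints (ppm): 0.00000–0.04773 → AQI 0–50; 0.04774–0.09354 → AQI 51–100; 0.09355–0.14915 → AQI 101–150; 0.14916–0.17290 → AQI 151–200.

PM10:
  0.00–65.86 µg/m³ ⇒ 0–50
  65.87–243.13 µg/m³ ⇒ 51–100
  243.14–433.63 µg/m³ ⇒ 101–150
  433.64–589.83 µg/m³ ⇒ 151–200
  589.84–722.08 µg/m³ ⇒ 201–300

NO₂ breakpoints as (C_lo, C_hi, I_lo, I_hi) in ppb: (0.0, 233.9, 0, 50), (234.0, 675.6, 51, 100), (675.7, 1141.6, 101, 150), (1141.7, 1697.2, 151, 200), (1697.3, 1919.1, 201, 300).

261

PM2.5: 76.118 ∈ [57.729, 90.550] ↔ index [51, 100].
51 + (76.118−57.729)·(100−51)/(90.550−57.729) = 51 + 18.389·49/32.821 ≈ 78.45, so AQI = 78.
O₃: 0.14498 lies in 0.09355–0.14915, so I_lo=101, I_hi=150, C_lo=0.09355, C_hi=0.14915.
(150−101)/(0.14915−0.09355) × (0.14498−0.09355) + 101 = 49/0.05560 × 0.05143 + 101 ≈ 146.33 → 146.
PM10: row 589.84–722.08 (AQI 201–300). (300−201)·(670.27−589.84)/(722.08−589.84) + 201 = 99·80.43/132.24 + 201 ≈ 261.21 → 261.
NO₂: 1815.8 lies in 1697.3–1919.1, so I_lo=201, I_hi=300, C_lo=1697.3, C_hi=1919.1.
(300−201)/(1919.1−1697.3) × (1815.8−1697.3) + 201 = 99/221.8 × 118.5 + 201 ≈ 253.89 → 254.
Sub-indices: PM2.5→78, O₃→146, PM10→261, NO₂→254. Overall AQI = max = 261; dominant pollutant is PM10.
AQI 261: Very Unhealthy.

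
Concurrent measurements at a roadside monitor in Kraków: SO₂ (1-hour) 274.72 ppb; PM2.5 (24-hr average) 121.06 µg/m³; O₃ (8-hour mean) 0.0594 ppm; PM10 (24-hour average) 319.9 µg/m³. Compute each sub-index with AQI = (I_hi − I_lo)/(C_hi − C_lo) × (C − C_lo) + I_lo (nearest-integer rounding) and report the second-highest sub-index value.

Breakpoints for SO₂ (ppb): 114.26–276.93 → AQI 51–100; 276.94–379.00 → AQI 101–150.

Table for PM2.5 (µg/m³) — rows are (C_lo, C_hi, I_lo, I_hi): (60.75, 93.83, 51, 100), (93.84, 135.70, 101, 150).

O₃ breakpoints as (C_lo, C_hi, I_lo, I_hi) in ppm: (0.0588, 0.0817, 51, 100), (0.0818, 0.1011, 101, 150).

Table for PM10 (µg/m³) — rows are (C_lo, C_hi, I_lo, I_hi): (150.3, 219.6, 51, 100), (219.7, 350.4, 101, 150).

133

SO₂: 274.72 ∈ [114.26, 276.93] ↔ index [51, 100].
51 + (274.72−114.26)·(100−51)/(276.93−114.26) = 51 + 160.46·49/162.67 ≈ 99.33, so AQI = 99.
PM2.5: 121.06 lies in 93.84–135.70, so I_lo=101, I_hi=150, C_lo=93.84, C_hi=135.70.
(150−101)/(135.70−93.84) × (121.06−93.84) + 101 = 49/41.86 × 27.22 + 101 ≈ 132.86 → 133.
O₃: 0.0594 lies in 0.0588–0.0817, so I_lo=51, I_hi=100, C_lo=0.0588, C_hi=0.0817.
(100−51)/(0.0817−0.0588) × (0.0594−0.0588) + 51 = 49/0.0229 × 0.0006 + 51 ≈ 52.28 → 52.
PM10 319.9: bracket 219.7–350.4 → index 101–150; slope 49/130.7, offset 100.2.
AQI = 101 + 49/130.7·100.2 ≈ 138.57 ⇒ 139.
Sub-indices: SO₂→99, PM2.5→133, O₃→52, PM10→139. Ranked high→low: 139, 133, 99, 52. Second-highest sub-index = 133.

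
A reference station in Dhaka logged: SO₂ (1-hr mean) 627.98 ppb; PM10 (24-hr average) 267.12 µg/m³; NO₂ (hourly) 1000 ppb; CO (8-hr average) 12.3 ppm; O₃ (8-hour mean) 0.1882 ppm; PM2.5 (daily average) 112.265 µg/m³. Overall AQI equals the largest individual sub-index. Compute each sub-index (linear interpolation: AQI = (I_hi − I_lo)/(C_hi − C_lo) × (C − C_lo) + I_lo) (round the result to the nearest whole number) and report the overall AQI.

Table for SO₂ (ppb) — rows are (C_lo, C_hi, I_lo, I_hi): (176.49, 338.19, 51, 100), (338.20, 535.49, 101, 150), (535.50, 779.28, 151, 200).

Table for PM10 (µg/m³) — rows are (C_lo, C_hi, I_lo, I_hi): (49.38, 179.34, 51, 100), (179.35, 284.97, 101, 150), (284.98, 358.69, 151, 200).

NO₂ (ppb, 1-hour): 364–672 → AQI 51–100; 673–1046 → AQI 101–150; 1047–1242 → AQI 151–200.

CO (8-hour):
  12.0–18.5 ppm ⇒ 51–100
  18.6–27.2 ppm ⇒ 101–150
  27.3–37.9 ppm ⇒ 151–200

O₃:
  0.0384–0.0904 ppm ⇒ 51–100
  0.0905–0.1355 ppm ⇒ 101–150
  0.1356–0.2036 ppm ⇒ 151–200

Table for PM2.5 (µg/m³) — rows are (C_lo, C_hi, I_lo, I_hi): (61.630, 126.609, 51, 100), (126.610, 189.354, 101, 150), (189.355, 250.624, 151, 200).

189

SO₂ 627.98: bracket 535.50–779.28 → index 151–200; slope 49/243.78, offset 92.48.
AQI = 151 + 49/243.78·92.48 ≈ 169.59 ⇒ 170.
PM10 267.12: bracket 179.35–284.97 → index 101–150; slope 49/105.62, offset 87.77.
AQI = 101 + 49/105.62·87.77 ≈ 141.72 ⇒ 142.
NO₂: 1000 lies in 673–1046, so I_lo=101, I_hi=150, C_lo=673, C_hi=1046.
(150−101)/(1046−673) × (1000−673) + 101 = 49/373 × 327 + 101 ≈ 143.96 → 144.
CO: 12.3 ∈ [12.0, 18.5] ↔ index [51, 100].
51 + (12.3−12.0)·(100−51)/(18.5−12.0) = 51 + 0.3·49/6.5 ≈ 53.26, so AQI = 53.
O₃ 0.1882: bracket 0.1356–0.2036 → index 151–200; slope 49/0.0680, offset 0.0526.
AQI = 151 + 49/0.0680·0.0526 ≈ 188.90 ⇒ 189.
PM2.5: 112.265 lies in 61.630–126.609, so I_lo=51, I_hi=100, C_lo=61.630, C_hi=126.609.
(100−51)/(126.609−61.630) × (112.265−61.630) + 51 = 49/64.979 × 50.635 + 51 ≈ 89.18 → 89.
Sub-indices: SO₂→170, PM10→142, NO₂→144, CO→53, O₃→189, PM2.5→89. Overall AQI = max = 189; dominant pollutant is O₃.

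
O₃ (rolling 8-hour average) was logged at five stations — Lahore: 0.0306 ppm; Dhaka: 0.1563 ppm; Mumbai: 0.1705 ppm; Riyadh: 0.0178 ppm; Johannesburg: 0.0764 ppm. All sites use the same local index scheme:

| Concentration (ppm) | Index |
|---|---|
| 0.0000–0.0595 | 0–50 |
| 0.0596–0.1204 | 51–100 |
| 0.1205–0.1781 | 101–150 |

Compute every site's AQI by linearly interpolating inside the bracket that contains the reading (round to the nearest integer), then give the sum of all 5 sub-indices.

381

Lahore 0.0306: bracket 0.0000–0.0595 → index 0–50; slope 50/0.0595, offset 0.0306.
AQI = 0 + 50/0.0595·0.0306 ≈ 25.71 ⇒ 26.
Dhaka: 0.1563 lies in 0.1205–0.1781, so I_lo=101, I_hi=150, C_lo=0.1205, C_hi=0.1781.
(150−101)/(0.1781−0.1205) × (0.1563−0.1205) + 101 = 49/0.0576 × 0.0358 + 101 ≈ 131.45 → 131.
Mumbai: 0.1705 ∈ [0.1205, 0.1781] ↔ index [101, 150].
101 + (0.1705−0.1205)·(150−101)/(0.1781−0.1205) = 101 + 0.0500·49/0.0576 ≈ 143.53, so AQI = 144.
Riyadh: 0.0178 lies in 0.0000–0.0595, so I_lo=0, I_hi=50, C_lo=0.0000, C_hi=0.0595.
(50−0)/(0.0595−0.0000) × (0.0178−0.0000) + 0 = 50/0.0595 × 0.0178 + 0 ≈ 14.96 → 15.
Johannesburg: 0.0764 lies in 0.0596–0.1204, so I_lo=51, I_hi=100, C_lo=0.0596, C_hi=0.1204.
(100−51)/(0.1204−0.0596) × (0.0764−0.0596) + 51 = 49/0.0608 × 0.0168 + 51 ≈ 64.54 → 65.
AQIs: Lahore=26, Dhaka=131, Mumbai=144, Riyadh=15, Johannesburg=65. Sum = 26 + 131 + 144 + 15 + 65 = 381.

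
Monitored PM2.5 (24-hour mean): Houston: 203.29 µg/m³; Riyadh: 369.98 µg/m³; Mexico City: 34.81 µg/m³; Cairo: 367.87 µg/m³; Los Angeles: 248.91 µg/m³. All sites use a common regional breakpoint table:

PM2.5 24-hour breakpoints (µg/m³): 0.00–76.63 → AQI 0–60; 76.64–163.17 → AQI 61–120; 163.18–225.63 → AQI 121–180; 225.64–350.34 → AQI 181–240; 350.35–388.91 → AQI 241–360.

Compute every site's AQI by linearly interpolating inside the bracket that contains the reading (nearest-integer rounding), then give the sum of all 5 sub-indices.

Houston: row 163.18–225.63 (AQI 121–180). (180−121)·(203.29−163.18)/(225.63−163.18) + 121 = 59·40.11/62.45 + 121 ≈ 158.89 → 159.
Riyadh 369.98: bracket 350.35–388.91 → index 241–360; slope 119/38.56, offset 19.63.
AQI = 241 + 119/38.56·19.63 ≈ 301.58 ⇒ 302.
Mexico City 34.81: bracket 0.00–76.63 → index 0–60; slope 60/76.63, offset 34.81.
AQI = 0 + 60/76.63·34.81 ≈ 27.26 ⇒ 27.
Cairo: 367.87 lies in 350.35–388.91, so I_lo=241, I_hi=360, C_lo=350.35, C_hi=388.91.
(360−241)/(388.91−350.35) × (367.87−350.35) + 241 = 119/38.56 × 17.52 + 241 ≈ 295.07 → 295.
Los Angeles: row 225.64–350.34 (AQI 181–240). (240−181)·(248.91−225.64)/(350.34−225.64) + 181 = 59·23.27/124.70 + 181 ≈ 192.01 → 192.
AQIs: Houston=159, Riyadh=302, Mexico City=27, Cairo=295, Los Angeles=192. Sum = 159 + 302 + 27 + 295 + 192 = 975.

975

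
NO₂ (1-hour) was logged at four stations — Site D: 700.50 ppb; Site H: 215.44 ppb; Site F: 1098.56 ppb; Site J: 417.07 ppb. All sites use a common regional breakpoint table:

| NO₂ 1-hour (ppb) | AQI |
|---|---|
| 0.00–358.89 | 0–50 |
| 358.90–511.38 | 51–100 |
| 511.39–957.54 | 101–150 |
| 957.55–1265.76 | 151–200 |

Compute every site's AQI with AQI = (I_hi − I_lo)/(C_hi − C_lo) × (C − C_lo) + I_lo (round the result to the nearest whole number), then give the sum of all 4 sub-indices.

395

Site D: row 511.39–957.54 (AQI 101–150). (150−101)·(700.50−511.39)/(957.54−511.39) + 101 = 49·189.11/446.15 + 101 ≈ 121.77 → 122.
Site H 215.44: bracket 0.00–358.89 → index 0–50; slope 50/358.89, offset 215.44.
AQI = 0 + 50/358.89·215.44 ≈ 30.01 ⇒ 30.
Site F: row 957.55–1265.76 (AQI 151–200). (200−151)·(1098.56−957.55)/(1265.76−957.55) + 151 = 49·141.01/308.21 + 151 ≈ 173.42 → 173.
Site J: row 358.90–511.38 (AQI 51–100). (100−51)·(417.07−358.90)/(511.38−358.90) + 51 = 49·58.17/152.48 + 51 ≈ 69.69 → 70.
AQIs: Site D=122, Site H=30, Site F=173, Site J=70. Sum = 122 + 30 + 173 + 70 = 395.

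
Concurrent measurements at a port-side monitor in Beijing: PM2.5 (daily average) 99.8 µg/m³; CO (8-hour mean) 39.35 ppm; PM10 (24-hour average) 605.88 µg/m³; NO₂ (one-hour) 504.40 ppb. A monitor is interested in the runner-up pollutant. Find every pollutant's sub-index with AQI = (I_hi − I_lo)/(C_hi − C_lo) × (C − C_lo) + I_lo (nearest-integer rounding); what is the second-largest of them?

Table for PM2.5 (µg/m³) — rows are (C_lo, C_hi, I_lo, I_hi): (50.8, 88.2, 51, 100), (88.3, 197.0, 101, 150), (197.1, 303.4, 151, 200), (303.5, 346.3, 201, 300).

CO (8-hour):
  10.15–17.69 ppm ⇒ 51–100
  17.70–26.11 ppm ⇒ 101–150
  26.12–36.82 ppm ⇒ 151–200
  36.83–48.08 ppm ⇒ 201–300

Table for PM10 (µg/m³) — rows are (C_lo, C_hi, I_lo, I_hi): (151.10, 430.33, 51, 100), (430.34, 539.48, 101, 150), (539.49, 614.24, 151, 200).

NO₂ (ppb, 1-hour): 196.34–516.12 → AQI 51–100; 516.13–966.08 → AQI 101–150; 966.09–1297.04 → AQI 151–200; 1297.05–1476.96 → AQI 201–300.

195

PM2.5: row 88.3–197.0 (AQI 101–150). (150−101)·(99.8−88.3)/(197.0−88.3) + 101 = 49·11.5/108.7 + 101 ≈ 106.18 → 106.
CO: 39.35 lies in 36.83–48.08, so I_lo=201, I_hi=300, C_lo=36.83, C_hi=48.08.
(300−201)/(48.08−36.83) × (39.35−36.83) + 201 = 99/11.25 × 2.52 + 201 ≈ 223.18 → 223.
PM10: 605.88 ∈ [539.49, 614.24] ↔ index [151, 200].
151 + (605.88−539.49)·(200−151)/(614.24−539.49) = 151 + 66.39·49/74.75 ≈ 194.52, so AQI = 195.
NO₂: 504.40 lies in 196.34–516.12, so I_lo=51, I_hi=100, C_lo=196.34, C_hi=516.12.
(100−51)/(516.12−196.34) × (504.40−196.34) + 51 = 49/319.78 × 308.06 + 51 ≈ 98.20 → 98.
Sub-indices: PM2.5→106, CO→223, PM10→195, NO₂→98. Ranked high→low: 223, 195, 106, 98. Second-highest sub-index = 195.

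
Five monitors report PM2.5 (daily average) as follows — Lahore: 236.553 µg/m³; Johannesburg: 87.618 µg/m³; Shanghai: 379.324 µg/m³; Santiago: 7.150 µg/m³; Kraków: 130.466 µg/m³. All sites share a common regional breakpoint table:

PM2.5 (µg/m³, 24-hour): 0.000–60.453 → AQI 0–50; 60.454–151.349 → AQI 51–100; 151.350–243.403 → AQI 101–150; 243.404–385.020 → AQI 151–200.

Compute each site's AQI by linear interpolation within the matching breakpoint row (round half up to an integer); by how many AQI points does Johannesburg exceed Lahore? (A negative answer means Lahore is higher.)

-80

Lahore: 236.553 lies in 151.350–243.403, so I_lo=101, I_hi=150, C_lo=151.350, C_hi=243.403.
(150−101)/(243.403−151.350) × (236.553−151.350) + 101 = 49/92.053 × 85.203 + 101 ≈ 146.35 → 146.
Johannesburg: 87.618 lies in 60.454–151.349, so I_lo=51, I_hi=100, C_lo=60.454, C_hi=151.349.
(100−51)/(151.349−60.454) × (87.618−60.454) + 51 = 49/90.895 × 27.164 + 51 ≈ 65.64 → 66.
Shanghai: 379.324 ∈ [243.404, 385.020] ↔ index [151, 200].
151 + (379.324−243.404)·(200−151)/(385.020−243.404) = 151 + 135.920·49/141.616 ≈ 198.03, so AQI = 198.
Santiago: row 0.000–60.453 (AQI 0–50). (50−0)·(7.150−0.000)/(60.453−0.000) + 0 = 50·7.150/60.453 + 0 ≈ 5.91 → 6.
Kraków: 130.466 ∈ [60.454, 151.349] ↔ index [51, 100].
51 + (130.466−60.454)·(100−51)/(151.349−60.454) = 51 + 70.012·49/90.895 ≈ 88.74, so AQI = 89.
AQIs: Lahore=146, Johannesburg=66, Shanghai=198, Santiago=6, Kraków=89. Johannesburg (66) − Lahore (146) = -80.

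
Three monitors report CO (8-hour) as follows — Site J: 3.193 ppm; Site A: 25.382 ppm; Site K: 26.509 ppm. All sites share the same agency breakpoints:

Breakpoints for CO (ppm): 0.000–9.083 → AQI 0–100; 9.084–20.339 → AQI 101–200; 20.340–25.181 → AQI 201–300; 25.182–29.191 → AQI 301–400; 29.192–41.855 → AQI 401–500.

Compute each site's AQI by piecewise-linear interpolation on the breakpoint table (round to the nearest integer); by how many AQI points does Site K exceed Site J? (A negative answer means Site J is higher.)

Site J: 3.193 lies in 0.000–9.083, so I_lo=0, I_hi=100, C_lo=0.000, C_hi=9.083.
(100−0)/(9.083−0.000) × (3.193−0.000) + 0 = 100/9.083 × 3.193 + 0 ≈ 35.15 → 35.
Site A: row 25.182–29.191 (AQI 301–400). (400−301)·(25.382−25.182)/(29.191−25.182) + 301 = 99·0.200/4.009 + 301 ≈ 305.94 → 306.
Site K: 26.509 ∈ [25.182, 29.191] ↔ index [301, 400].
301 + (26.509−25.182)·(400−301)/(29.191−25.182) = 301 + 1.327·99/4.009 ≈ 333.77, so AQI = 334.
AQIs: Site J=35, Site A=306, Site K=334. Site K (334) − Site J (35) = 299.

299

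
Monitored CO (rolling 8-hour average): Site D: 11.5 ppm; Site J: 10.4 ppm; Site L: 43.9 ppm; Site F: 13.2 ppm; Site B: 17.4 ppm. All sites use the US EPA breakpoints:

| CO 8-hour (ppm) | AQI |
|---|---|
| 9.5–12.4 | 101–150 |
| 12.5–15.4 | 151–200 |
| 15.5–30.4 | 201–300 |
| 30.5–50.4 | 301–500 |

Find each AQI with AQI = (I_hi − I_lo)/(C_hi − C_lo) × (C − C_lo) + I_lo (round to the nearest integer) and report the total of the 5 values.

1063

Site D: 11.5 lies in 9.5–12.4, so I_lo=101, I_hi=150, C_lo=9.5, C_hi=12.4.
(150−101)/(12.4−9.5) × (11.5−9.5) + 101 = 49/2.9 × 2.0 + 101 ≈ 134.79 → 135.
Site J: 10.4 lies in 9.5–12.4, so I_lo=101, I_hi=150, C_lo=9.5, C_hi=12.4.
(150−101)/(12.4−9.5) × (10.4−9.5) + 101 = 49/2.9 × 0.9 + 101 ≈ 116.21 → 116.
Site L 43.9: bracket 30.5–50.4 → index 301–500; slope 199/19.9, offset 13.4.
AQI = 301 + 199/19.9·13.4 ≈ 435.00 ⇒ 435.
Site F: row 12.5–15.4 (AQI 151–200). (200−151)·(13.2−12.5)/(15.4−12.5) + 151 = 49·0.7/2.9 + 151 ≈ 162.83 → 163.
Site B: 17.4 ∈ [15.5, 30.4] ↔ index [201, 300].
201 + (17.4−15.5)·(300−201)/(30.4−15.5) = 201 + 1.9·99/14.9 ≈ 213.62, so AQI = 214.
AQIs: Site D=135, Site J=116, Site L=435, Site F=163, Site B=214. Sum = 135 + 116 + 435 + 163 + 214 = 1063.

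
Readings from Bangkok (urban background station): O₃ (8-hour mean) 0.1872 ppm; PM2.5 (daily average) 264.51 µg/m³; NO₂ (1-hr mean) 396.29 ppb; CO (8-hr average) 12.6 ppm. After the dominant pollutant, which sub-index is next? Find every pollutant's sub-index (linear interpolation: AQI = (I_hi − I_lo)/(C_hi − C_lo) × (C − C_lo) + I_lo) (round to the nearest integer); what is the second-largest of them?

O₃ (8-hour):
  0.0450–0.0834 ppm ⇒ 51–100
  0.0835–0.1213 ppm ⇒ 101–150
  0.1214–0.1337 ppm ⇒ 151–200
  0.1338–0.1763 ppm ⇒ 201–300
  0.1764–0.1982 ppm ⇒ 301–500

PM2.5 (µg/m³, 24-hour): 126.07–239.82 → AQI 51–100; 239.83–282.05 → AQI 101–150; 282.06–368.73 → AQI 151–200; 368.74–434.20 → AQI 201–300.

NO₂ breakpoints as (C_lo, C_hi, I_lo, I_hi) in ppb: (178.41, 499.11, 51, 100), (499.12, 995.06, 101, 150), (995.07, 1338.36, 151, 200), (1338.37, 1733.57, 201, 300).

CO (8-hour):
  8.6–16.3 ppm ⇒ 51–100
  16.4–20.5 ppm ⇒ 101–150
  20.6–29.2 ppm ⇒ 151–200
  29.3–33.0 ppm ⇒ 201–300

130

O₃: row 0.1764–0.1982 (AQI 301–500). (500−301)·(0.1872−0.1764)/(0.1982−0.1764) + 301 = 199·0.0108/0.0218 + 301 ≈ 399.59 → 400.
PM2.5: row 239.83–282.05 (AQI 101–150). (150−101)·(264.51−239.83)/(282.05−239.83) + 101 = 49·24.68/42.22 + 101 ≈ 129.64 → 130.
NO₂ 396.29: bracket 178.41–499.11 → index 51–100; slope 49/320.70, offset 217.88.
AQI = 51 + 49/320.70·217.88 ≈ 84.29 ⇒ 84.
CO: 12.6 lies in 8.6–16.3, so I_lo=51, I_hi=100, C_lo=8.6, C_hi=16.3.
(100−51)/(16.3−8.6) × (12.6−8.6) + 51 = 49/7.7 × 4.0 + 51 ≈ 76.45 → 76.
Sub-indices: O₃→400, PM2.5→130, NO₂→84, CO→76. Ranked high→low: 400, 130, 84, 76. Second-highest sub-index = 130.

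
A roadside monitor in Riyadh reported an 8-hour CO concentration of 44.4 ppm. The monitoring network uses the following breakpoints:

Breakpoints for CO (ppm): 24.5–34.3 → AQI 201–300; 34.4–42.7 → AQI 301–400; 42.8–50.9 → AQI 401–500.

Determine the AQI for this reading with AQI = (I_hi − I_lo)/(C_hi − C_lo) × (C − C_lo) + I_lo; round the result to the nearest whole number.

421

CO: 44.4 ∈ [42.8, 50.9] ↔ index [401, 500].
401 + (44.4−42.8)·(500−401)/(50.9−42.8) = 401 + 1.6·99/8.1 ≈ 420.56, so AQI = 421.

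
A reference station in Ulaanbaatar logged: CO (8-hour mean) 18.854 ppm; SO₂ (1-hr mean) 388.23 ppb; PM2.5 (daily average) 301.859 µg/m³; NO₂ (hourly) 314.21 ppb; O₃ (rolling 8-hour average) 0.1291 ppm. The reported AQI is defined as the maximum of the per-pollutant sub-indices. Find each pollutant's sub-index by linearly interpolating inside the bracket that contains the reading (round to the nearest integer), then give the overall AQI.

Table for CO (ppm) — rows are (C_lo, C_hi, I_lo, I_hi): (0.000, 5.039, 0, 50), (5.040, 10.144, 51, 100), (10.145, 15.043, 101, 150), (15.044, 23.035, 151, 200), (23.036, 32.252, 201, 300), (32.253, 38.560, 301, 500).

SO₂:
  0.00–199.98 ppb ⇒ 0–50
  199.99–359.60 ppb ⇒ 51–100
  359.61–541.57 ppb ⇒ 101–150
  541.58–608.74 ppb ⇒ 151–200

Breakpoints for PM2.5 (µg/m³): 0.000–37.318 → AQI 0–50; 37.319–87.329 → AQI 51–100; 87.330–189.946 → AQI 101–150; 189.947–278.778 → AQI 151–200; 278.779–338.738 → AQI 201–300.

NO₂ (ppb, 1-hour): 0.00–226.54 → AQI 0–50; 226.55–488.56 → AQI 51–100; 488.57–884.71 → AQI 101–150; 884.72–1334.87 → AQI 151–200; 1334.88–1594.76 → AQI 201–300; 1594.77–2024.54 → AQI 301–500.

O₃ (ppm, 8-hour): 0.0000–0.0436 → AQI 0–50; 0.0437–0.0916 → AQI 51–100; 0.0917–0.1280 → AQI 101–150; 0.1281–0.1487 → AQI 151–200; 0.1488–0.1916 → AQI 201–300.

239

CO: row 15.044–23.035 (AQI 151–200). (200−151)·(18.854−15.044)/(23.035−15.044) + 151 = 49·3.810/7.991 + 151 ≈ 174.36 → 174.
SO₂: 388.23 lies in 359.61–541.57, so I_lo=101, I_hi=150, C_lo=359.61, C_hi=541.57.
(150−101)/(541.57−359.61) × (388.23−359.61) + 101 = 49/181.96 × 28.62 + 101 ≈ 108.71 → 109.
PM2.5: row 278.779–338.738 (AQI 201–300). (300−201)·(301.859−278.779)/(338.738−278.779) + 201 = 99·23.080/59.959 + 201 ≈ 239.11 → 239.
NO₂: 314.21 lies in 226.55–488.56, so I_lo=51, I_hi=100, C_lo=226.55, C_hi=488.56.
(100−51)/(488.56−226.55) × (314.21−226.55) + 51 = 49/262.01 × 87.66 + 51 ≈ 67.39 → 67.
O₃: 0.1291 ∈ [0.1281, 0.1487] ↔ index [151, 200].
151 + (0.1291−0.1281)·(200−151)/(0.1487−0.1281) = 151 + 0.0010·49/0.0206 ≈ 153.38, so AQI = 153.
Sub-indices: CO→174, SO₂→109, PM2.5→239, NO₂→67, O₃→153. Overall AQI = max = 239; dominant pollutant is PM2.5.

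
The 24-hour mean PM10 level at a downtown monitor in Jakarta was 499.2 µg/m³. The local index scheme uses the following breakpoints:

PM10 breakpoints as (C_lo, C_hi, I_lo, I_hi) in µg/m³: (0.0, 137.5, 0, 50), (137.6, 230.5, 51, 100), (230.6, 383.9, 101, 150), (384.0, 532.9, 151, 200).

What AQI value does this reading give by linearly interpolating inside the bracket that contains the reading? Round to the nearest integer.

PM10: 499.2 lies in 384.0–532.9, so I_lo=151, I_hi=200, C_lo=384.0, C_hi=532.9.
(200−151)/(532.9−384.0) × (499.2−384.0) + 151 = 49/148.9 × 115.2 + 151 ≈ 188.91 → 189.

189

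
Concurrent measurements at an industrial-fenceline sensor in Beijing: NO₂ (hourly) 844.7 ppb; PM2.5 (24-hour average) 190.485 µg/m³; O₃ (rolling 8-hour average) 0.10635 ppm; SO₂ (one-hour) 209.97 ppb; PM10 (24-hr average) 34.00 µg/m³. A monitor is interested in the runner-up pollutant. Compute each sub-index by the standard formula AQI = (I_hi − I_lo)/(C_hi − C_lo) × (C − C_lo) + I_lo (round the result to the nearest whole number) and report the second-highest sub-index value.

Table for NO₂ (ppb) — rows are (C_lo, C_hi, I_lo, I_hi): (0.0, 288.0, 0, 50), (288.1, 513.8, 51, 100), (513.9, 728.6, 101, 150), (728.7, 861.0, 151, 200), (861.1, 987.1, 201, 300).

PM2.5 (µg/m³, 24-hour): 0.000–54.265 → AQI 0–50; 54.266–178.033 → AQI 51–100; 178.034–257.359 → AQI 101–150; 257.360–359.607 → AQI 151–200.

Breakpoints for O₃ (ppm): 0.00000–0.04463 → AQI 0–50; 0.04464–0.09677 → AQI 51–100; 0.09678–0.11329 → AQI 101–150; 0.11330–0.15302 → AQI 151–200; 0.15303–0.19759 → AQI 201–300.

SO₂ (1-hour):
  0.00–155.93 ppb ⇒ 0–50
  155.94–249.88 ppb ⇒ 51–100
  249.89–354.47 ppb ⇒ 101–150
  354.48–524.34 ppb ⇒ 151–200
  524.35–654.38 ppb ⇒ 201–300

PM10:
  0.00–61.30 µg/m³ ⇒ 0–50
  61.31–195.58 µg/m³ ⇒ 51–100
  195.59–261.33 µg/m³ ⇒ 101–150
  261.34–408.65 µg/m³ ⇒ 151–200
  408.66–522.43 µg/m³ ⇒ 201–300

129

NO₂: 844.7 ∈ [728.7, 861.0] ↔ index [151, 200].
151 + (844.7−728.7)·(200−151)/(861.0−728.7) = 151 + 116.0·49/132.3 ≈ 193.96, so AQI = 194.
PM2.5: 190.485 lies in 178.034–257.359, so I_lo=101, I_hi=150, C_lo=178.034, C_hi=257.359.
(150−101)/(257.359−178.034) × (190.485−178.034) + 101 = 49/79.325 × 12.451 + 101 ≈ 108.69 → 109.
O₃: 0.10635 ∈ [0.09678, 0.11329] ↔ index [101, 150].
101 + (0.10635−0.09678)·(150−101)/(0.11329−0.09678) = 101 + 0.00957·49/0.01651 ≈ 129.40, so AQI = 129.
SO₂: row 155.94–249.88 (AQI 51–100). (100−51)·(209.97−155.94)/(249.88−155.94) + 51 = 49·54.03/93.94 + 51 ≈ 79.18 → 79.
PM10: 34.00 lies in 0.00–61.30, so I_lo=0, I_hi=50, C_lo=0.00, C_hi=61.30.
(50−0)/(61.30−0.00) × (34.00−0.00) + 0 = 50/61.30 × 34.00 + 0 ≈ 27.73 → 28.
Sub-indices: NO₂→194, PM2.5→109, O₃→129, SO₂→79, PM10→28. Ranked high→low: 194, 129, 109, 79, 28. Second-highest sub-index = 129.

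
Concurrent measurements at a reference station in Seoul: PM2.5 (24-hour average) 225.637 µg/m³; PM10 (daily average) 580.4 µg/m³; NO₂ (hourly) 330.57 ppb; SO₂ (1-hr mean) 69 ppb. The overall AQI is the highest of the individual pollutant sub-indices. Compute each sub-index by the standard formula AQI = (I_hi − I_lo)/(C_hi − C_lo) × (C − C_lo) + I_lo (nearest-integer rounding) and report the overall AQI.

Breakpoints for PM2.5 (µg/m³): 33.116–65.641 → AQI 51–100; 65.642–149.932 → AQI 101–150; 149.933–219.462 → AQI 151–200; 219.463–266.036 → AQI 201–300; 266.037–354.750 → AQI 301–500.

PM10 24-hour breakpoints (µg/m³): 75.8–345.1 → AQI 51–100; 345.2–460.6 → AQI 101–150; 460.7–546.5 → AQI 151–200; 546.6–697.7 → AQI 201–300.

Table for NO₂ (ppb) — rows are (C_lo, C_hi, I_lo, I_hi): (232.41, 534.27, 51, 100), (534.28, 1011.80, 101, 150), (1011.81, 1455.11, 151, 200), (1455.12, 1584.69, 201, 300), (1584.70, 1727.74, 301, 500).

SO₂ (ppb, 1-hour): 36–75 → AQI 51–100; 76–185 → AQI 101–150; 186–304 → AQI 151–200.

223

PM2.5 225.637: bracket 219.463–266.036 → index 201–300; slope 99/46.573, offset 6.174.
AQI = 201 + 99/46.573·6.174 ≈ 214.12 ⇒ 214.
PM10 580.4: bracket 546.6–697.7 → index 201–300; slope 99/151.1, offset 33.8.
AQI = 201 + 99/151.1·33.8 ≈ 223.15 ⇒ 223.
NO₂: 330.57 ∈ [232.41, 534.27] ↔ index [51, 100].
51 + (330.57−232.41)·(100−51)/(534.27−232.41) = 51 + 98.16·49/301.86 ≈ 66.93, so AQI = 67.
SO₂ 69: bracket 36–75 → index 51–100; slope 49/39, offset 33.
AQI = 51 + 49/39·33 ≈ 92.46 ⇒ 92.
Sub-indices: PM2.5→214, PM10→223, NO₂→67, SO₂→92. Overall AQI = max = 223; dominant pollutant is PM10.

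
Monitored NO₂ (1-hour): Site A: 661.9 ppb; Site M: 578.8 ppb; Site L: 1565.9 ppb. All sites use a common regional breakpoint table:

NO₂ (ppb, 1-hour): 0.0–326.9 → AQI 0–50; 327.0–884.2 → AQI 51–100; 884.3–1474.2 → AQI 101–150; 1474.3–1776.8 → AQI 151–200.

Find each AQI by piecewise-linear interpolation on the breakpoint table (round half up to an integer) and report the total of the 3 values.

319

Site A: 661.9 lies in 327.0–884.2, so I_lo=51, I_hi=100, C_lo=327.0, C_hi=884.2.
(100−51)/(884.2−327.0) × (661.9−327.0) + 51 = 49/557.2 × 334.9 + 51 ≈ 80.45 → 80.
Site M: 578.8 ∈ [327.0, 884.2] ↔ index [51, 100].
51 + (578.8−327.0)·(100−51)/(884.2−327.0) = 51 + 251.8·49/557.2 ≈ 73.14, so AQI = 73.
Site L 1565.9: bracket 1474.3–1776.8 → index 151–200; slope 49/302.5, offset 91.6.
AQI = 151 + 49/302.5·91.6 ≈ 165.84 ⇒ 166.
AQIs: Site A=80, Site M=73, Site L=166. Sum = 80 + 73 + 166 = 319.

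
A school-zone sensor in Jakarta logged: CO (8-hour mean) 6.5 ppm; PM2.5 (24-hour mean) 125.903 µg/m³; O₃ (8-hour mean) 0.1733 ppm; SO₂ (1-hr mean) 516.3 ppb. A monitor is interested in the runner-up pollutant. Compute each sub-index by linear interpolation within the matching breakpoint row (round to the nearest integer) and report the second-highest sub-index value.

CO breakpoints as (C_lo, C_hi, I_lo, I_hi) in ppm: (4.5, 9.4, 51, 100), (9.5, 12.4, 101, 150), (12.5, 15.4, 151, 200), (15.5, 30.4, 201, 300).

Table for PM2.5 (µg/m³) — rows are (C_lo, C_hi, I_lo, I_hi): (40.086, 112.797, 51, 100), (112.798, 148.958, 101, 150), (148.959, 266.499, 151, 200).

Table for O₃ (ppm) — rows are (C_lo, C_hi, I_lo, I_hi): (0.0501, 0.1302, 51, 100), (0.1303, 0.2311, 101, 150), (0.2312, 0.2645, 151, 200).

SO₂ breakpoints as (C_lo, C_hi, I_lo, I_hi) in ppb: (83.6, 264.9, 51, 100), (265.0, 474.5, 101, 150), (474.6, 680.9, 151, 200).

CO: 6.5 ∈ [4.5, 9.4] ↔ index [51, 100].
51 + (6.5−4.5)·(100−51)/(9.4−4.5) = 51 + 2.0·49/4.9 ≈ 71.00, so AQI = 71.
PM2.5 125.903: bracket 112.798–148.958 → index 101–150; slope 49/36.160, offset 13.105.
AQI = 101 + 49/36.160·13.105 ≈ 118.76 ⇒ 119.
O₃: 0.1733 lies in 0.1303–0.2311, so I_lo=101, I_hi=150, C_lo=0.1303, C_hi=0.2311.
(150−101)/(0.2311−0.1303) × (0.1733−0.1303) + 101 = 49/0.1008 × 0.0430 + 101 ≈ 121.90 → 122.
SO₂ 516.3: bracket 474.6–680.9 → index 151–200; slope 49/206.3, offset 41.7.
AQI = 151 + 49/206.3·41.7 ≈ 160.90 ⇒ 161.
Sub-indices: CO→71, PM2.5→119, O₃→122, SO₂→161. Ranked high→low: 161, 122, 119, 71. Second-highest sub-index = 122.

122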